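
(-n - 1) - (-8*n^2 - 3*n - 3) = 8*n^2 + 2*n + 2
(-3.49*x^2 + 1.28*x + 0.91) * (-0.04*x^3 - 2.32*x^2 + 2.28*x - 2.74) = 0.1396*x^5 + 8.0456*x^4 - 10.9632*x^3 + 10.3698*x^2 - 1.4324*x - 2.4934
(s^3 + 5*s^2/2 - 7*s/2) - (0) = s^3 + 5*s^2/2 - 7*s/2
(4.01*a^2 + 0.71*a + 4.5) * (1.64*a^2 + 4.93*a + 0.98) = 6.5764*a^4 + 20.9337*a^3 + 14.8101*a^2 + 22.8808*a + 4.41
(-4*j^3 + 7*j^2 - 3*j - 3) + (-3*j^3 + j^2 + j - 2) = -7*j^3 + 8*j^2 - 2*j - 5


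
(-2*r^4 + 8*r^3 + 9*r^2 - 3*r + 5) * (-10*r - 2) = 20*r^5 - 76*r^4 - 106*r^3 + 12*r^2 - 44*r - 10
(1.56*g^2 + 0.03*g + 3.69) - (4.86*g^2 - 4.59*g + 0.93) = -3.3*g^2 + 4.62*g + 2.76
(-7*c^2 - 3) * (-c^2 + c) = 7*c^4 - 7*c^3 + 3*c^2 - 3*c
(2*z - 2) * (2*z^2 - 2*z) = 4*z^3 - 8*z^2 + 4*z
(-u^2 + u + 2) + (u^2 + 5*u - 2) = 6*u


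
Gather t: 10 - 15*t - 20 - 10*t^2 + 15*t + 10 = -10*t^2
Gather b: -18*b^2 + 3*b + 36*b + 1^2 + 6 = -18*b^2 + 39*b + 7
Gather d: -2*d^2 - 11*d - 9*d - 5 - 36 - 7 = -2*d^2 - 20*d - 48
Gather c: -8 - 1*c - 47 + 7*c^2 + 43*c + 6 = 7*c^2 + 42*c - 49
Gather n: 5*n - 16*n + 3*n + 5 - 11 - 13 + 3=-8*n - 16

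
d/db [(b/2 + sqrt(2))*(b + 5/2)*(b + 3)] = 3*b^2/2 + 2*sqrt(2)*b + 11*b/2 + 15/4 + 11*sqrt(2)/2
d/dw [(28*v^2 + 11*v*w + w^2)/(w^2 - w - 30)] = ((-11*v - 2*w)*(-w^2 + w + 30) - (2*w - 1)*(28*v^2 + 11*v*w + w^2))/(-w^2 + w + 30)^2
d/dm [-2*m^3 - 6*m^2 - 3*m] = -6*m^2 - 12*m - 3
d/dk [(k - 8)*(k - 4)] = 2*k - 12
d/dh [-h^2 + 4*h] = 4 - 2*h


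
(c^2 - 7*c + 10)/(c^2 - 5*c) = (c - 2)/c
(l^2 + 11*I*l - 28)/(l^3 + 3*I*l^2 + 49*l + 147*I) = (l + 4*I)/(l^2 - 4*I*l + 21)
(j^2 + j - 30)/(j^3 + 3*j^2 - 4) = (j^2 + j - 30)/(j^3 + 3*j^2 - 4)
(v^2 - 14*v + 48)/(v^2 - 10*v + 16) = (v - 6)/(v - 2)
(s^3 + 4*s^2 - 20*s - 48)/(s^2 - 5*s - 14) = (s^2 + 2*s - 24)/(s - 7)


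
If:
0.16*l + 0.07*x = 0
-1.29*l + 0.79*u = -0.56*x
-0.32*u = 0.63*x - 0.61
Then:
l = -1.53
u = -4.97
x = 3.49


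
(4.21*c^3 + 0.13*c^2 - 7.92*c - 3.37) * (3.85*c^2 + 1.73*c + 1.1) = 16.2085*c^5 + 7.7838*c^4 - 25.6361*c^3 - 26.5331*c^2 - 14.5421*c - 3.707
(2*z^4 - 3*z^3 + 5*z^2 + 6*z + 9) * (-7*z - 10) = -14*z^5 + z^4 - 5*z^3 - 92*z^2 - 123*z - 90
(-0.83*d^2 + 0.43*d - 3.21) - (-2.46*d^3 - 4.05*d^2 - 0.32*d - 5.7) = 2.46*d^3 + 3.22*d^2 + 0.75*d + 2.49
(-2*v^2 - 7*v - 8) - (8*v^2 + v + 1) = -10*v^2 - 8*v - 9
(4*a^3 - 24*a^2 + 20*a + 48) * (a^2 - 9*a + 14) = 4*a^5 - 60*a^4 + 292*a^3 - 468*a^2 - 152*a + 672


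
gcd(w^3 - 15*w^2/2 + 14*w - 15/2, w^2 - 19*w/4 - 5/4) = w - 5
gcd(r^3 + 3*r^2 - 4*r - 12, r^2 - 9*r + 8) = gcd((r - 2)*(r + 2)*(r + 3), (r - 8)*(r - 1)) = 1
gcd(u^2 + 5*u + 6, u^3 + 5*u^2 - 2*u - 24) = u + 3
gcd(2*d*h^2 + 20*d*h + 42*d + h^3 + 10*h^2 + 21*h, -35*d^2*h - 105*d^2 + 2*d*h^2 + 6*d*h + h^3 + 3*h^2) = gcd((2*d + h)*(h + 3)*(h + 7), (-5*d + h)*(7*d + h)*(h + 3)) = h + 3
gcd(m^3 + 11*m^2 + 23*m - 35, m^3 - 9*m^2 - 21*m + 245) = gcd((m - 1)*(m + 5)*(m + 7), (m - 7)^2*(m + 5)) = m + 5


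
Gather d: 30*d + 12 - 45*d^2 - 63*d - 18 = -45*d^2 - 33*d - 6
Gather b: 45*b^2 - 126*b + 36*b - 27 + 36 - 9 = 45*b^2 - 90*b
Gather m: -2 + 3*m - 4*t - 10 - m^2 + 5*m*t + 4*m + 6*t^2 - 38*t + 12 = -m^2 + m*(5*t + 7) + 6*t^2 - 42*t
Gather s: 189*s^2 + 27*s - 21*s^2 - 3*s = 168*s^2 + 24*s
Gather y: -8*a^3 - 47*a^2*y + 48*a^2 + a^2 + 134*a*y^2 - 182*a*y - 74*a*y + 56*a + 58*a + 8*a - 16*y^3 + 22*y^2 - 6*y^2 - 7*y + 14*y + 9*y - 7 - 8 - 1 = -8*a^3 + 49*a^2 + 122*a - 16*y^3 + y^2*(134*a + 16) + y*(-47*a^2 - 256*a + 16) - 16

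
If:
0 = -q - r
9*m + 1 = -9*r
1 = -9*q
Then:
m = -2/9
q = -1/9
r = 1/9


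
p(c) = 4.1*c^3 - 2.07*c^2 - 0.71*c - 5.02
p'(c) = 12.3*c^2 - 4.14*c - 0.71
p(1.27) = -0.86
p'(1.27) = 13.87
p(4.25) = 269.31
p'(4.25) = 203.86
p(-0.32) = -5.14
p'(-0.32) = 1.87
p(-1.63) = -27.12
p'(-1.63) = 38.72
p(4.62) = 351.82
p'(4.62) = 242.70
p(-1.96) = -42.45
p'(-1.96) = 54.66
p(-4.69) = -470.19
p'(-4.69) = 289.26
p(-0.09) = -4.98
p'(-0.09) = -0.24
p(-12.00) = -7379.38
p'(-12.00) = 1820.17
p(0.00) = -5.02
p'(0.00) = -0.71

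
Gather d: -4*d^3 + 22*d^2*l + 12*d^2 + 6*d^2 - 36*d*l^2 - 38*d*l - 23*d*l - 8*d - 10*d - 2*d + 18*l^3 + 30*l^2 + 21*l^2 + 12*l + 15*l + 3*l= -4*d^3 + d^2*(22*l + 18) + d*(-36*l^2 - 61*l - 20) + 18*l^3 + 51*l^2 + 30*l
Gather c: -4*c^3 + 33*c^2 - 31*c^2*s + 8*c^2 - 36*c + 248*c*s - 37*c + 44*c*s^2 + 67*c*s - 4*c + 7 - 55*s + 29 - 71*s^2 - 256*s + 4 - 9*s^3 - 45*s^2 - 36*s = -4*c^3 + c^2*(41 - 31*s) + c*(44*s^2 + 315*s - 77) - 9*s^3 - 116*s^2 - 347*s + 40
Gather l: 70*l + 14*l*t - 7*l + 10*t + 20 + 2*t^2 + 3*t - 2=l*(14*t + 63) + 2*t^2 + 13*t + 18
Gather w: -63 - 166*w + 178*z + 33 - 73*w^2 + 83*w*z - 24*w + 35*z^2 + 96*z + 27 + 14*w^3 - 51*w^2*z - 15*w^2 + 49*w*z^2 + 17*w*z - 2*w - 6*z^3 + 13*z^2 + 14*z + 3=14*w^3 + w^2*(-51*z - 88) + w*(49*z^2 + 100*z - 192) - 6*z^3 + 48*z^2 + 288*z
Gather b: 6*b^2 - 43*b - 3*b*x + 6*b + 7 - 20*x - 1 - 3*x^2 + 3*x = 6*b^2 + b*(-3*x - 37) - 3*x^2 - 17*x + 6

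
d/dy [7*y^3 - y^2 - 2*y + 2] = 21*y^2 - 2*y - 2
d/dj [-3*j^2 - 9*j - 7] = -6*j - 9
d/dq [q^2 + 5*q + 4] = 2*q + 5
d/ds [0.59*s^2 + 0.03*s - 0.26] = 1.18*s + 0.03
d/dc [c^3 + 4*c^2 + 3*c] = 3*c^2 + 8*c + 3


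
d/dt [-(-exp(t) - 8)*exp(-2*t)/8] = (-exp(t) - 16)*exp(-2*t)/8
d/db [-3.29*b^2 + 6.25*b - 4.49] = 6.25 - 6.58*b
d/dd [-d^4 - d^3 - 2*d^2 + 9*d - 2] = -4*d^3 - 3*d^2 - 4*d + 9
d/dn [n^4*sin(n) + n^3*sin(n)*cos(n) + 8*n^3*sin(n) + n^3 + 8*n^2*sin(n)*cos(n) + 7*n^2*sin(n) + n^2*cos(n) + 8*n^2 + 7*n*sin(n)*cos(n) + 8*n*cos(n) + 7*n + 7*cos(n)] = n^4*cos(n) + 4*n^3*sin(n) + 8*n^3*cos(n) + n^3*cos(2*n) + 23*n^2*sin(n) + 3*n^2*sin(2*n)/2 + 7*n^2*cos(n) + 8*n^2*cos(2*n) + 3*n^2 + 6*n*sin(n) + 8*n*sin(2*n) + 2*n*cos(n) + 7*n*cos(2*n) + 16*n - 7*sin(n) + 7*sin(2*n)/2 + 8*cos(n) + 7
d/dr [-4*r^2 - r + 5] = -8*r - 1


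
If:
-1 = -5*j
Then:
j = 1/5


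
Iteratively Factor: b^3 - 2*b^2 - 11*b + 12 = (b + 3)*(b^2 - 5*b + 4) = (b - 1)*(b + 3)*(b - 4)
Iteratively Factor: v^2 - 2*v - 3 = (v - 3)*(v + 1)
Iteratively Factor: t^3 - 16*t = (t - 4)*(t^2 + 4*t) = (t - 4)*(t + 4)*(t)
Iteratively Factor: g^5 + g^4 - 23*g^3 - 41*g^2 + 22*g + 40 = (g + 1)*(g^4 - 23*g^2 - 18*g + 40) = (g - 5)*(g + 1)*(g^3 + 5*g^2 + 2*g - 8) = (g - 5)*(g - 1)*(g + 1)*(g^2 + 6*g + 8) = (g - 5)*(g - 1)*(g + 1)*(g + 4)*(g + 2)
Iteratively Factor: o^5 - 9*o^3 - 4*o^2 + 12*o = (o - 3)*(o^4 + 3*o^3 - 4*o) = o*(o - 3)*(o^3 + 3*o^2 - 4) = o*(o - 3)*(o + 2)*(o^2 + o - 2) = o*(o - 3)*(o - 1)*(o + 2)*(o + 2)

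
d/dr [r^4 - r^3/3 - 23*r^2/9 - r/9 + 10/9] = 4*r^3 - r^2 - 46*r/9 - 1/9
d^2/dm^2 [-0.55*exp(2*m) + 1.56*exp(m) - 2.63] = (1.56 - 2.2*exp(m))*exp(m)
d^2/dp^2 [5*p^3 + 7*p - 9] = 30*p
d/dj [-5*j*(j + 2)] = -10*j - 10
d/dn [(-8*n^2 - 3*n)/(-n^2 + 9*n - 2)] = (-75*n^2 + 32*n + 6)/(n^4 - 18*n^3 + 85*n^2 - 36*n + 4)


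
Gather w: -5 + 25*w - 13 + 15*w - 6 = 40*w - 24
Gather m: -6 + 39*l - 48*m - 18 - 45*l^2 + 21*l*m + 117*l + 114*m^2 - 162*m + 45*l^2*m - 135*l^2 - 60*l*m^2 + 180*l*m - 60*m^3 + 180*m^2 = -180*l^2 + 156*l - 60*m^3 + m^2*(294 - 60*l) + m*(45*l^2 + 201*l - 210) - 24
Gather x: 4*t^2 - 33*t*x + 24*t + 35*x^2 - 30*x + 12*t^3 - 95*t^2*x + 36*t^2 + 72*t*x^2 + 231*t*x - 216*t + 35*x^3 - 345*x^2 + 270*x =12*t^3 + 40*t^2 - 192*t + 35*x^3 + x^2*(72*t - 310) + x*(-95*t^2 + 198*t + 240)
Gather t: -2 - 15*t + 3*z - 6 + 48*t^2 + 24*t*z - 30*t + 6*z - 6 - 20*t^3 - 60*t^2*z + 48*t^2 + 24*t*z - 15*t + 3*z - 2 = -20*t^3 + t^2*(96 - 60*z) + t*(48*z - 60) + 12*z - 16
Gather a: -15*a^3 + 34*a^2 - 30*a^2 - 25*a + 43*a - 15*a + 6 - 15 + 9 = -15*a^3 + 4*a^2 + 3*a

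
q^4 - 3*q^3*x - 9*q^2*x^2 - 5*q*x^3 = q*(q - 5*x)*(q + x)^2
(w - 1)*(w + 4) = w^2 + 3*w - 4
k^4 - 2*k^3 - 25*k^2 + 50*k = k*(k - 5)*(k - 2)*(k + 5)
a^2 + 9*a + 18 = (a + 3)*(a + 6)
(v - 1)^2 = v^2 - 2*v + 1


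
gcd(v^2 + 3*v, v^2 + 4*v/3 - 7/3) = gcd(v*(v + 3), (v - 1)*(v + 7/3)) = 1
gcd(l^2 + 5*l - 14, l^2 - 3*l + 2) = l - 2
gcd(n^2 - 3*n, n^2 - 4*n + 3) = n - 3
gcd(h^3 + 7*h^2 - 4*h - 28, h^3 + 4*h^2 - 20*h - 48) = h + 2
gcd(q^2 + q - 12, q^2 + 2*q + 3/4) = 1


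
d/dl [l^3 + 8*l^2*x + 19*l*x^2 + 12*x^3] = 3*l^2 + 16*l*x + 19*x^2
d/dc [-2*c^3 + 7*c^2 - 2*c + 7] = -6*c^2 + 14*c - 2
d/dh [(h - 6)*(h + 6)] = 2*h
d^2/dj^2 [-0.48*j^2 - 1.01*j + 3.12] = -0.960000000000000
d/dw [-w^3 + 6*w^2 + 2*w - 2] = -3*w^2 + 12*w + 2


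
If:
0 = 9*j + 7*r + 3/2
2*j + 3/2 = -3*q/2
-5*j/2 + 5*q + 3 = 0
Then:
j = -12/55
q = -39/55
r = 51/770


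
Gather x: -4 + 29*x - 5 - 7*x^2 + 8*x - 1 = -7*x^2 + 37*x - 10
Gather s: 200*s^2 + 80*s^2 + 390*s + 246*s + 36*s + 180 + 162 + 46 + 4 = 280*s^2 + 672*s + 392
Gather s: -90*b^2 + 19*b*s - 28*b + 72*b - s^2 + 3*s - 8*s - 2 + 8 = -90*b^2 + 44*b - s^2 + s*(19*b - 5) + 6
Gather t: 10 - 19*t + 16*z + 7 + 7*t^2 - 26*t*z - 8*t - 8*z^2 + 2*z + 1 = 7*t^2 + t*(-26*z - 27) - 8*z^2 + 18*z + 18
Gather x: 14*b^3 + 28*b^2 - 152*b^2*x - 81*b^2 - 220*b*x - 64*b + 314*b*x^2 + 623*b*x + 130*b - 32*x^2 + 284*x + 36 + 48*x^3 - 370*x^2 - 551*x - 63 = 14*b^3 - 53*b^2 + 66*b + 48*x^3 + x^2*(314*b - 402) + x*(-152*b^2 + 403*b - 267) - 27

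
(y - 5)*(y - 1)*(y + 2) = y^3 - 4*y^2 - 7*y + 10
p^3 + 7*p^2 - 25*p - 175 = (p - 5)*(p + 5)*(p + 7)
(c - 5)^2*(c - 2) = c^3 - 12*c^2 + 45*c - 50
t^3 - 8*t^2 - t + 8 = (t - 8)*(t - 1)*(t + 1)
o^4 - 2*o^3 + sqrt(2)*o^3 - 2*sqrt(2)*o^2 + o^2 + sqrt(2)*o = o*(o - 1)^2*(o + sqrt(2))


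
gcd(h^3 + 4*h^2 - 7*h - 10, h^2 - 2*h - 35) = h + 5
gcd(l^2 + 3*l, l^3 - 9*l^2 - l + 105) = l + 3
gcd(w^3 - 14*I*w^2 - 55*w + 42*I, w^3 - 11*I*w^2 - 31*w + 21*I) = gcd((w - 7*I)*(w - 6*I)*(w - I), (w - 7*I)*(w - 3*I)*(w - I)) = w^2 - 8*I*w - 7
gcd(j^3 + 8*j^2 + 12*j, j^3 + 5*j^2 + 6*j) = j^2 + 2*j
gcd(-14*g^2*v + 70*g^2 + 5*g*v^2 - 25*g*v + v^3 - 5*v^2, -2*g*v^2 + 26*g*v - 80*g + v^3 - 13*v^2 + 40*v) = -2*g*v + 10*g + v^2 - 5*v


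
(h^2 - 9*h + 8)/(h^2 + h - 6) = (h^2 - 9*h + 8)/(h^2 + h - 6)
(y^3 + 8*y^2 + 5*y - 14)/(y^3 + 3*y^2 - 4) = (y + 7)/(y + 2)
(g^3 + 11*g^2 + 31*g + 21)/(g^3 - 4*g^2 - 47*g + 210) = (g^2 + 4*g + 3)/(g^2 - 11*g + 30)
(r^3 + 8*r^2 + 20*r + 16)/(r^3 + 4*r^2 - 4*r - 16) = (r + 2)/(r - 2)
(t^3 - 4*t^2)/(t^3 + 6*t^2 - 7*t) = t*(t - 4)/(t^2 + 6*t - 7)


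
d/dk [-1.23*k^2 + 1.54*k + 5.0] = 1.54 - 2.46*k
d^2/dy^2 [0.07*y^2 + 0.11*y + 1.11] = 0.140000000000000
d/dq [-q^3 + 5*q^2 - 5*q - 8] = -3*q^2 + 10*q - 5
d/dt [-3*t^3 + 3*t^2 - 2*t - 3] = -9*t^2 + 6*t - 2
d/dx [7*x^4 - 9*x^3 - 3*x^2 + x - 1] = 28*x^3 - 27*x^2 - 6*x + 1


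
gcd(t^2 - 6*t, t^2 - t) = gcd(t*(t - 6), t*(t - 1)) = t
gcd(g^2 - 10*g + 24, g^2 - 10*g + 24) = g^2 - 10*g + 24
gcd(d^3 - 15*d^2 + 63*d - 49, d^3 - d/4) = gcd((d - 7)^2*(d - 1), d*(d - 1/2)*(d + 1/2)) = 1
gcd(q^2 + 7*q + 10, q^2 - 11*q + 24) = 1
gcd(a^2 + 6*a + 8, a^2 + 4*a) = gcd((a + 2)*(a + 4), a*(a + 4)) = a + 4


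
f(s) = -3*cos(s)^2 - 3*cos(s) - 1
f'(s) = 6*sin(s)*cos(s) + 3*sin(s)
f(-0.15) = -6.90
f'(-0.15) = -1.33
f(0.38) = -6.37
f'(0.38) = 3.18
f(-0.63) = -5.38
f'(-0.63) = -4.62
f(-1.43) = -1.48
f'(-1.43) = -3.80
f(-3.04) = -0.98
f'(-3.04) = 0.30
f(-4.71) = -0.99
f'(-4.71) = 2.99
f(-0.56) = -5.70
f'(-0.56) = -4.29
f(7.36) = -3.10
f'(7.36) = 5.15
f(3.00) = -0.97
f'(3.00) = -0.41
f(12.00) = -5.67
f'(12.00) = -4.33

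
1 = 1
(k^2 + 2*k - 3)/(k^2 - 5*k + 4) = (k + 3)/(k - 4)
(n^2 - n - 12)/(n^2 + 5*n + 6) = (n - 4)/(n + 2)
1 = 1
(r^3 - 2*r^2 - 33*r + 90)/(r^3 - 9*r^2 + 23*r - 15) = (r + 6)/(r - 1)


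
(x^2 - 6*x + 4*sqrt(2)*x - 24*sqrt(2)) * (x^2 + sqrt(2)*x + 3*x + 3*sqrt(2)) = x^4 - 3*x^3 + 5*sqrt(2)*x^3 - 15*sqrt(2)*x^2 - 10*x^2 - 90*sqrt(2)*x - 24*x - 144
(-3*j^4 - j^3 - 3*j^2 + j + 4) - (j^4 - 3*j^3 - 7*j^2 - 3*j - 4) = -4*j^4 + 2*j^3 + 4*j^2 + 4*j + 8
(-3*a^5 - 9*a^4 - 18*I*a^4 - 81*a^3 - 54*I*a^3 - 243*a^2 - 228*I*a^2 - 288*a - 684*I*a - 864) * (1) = -3*a^5 - 9*a^4 - 18*I*a^4 - 81*a^3 - 54*I*a^3 - 243*a^2 - 228*I*a^2 - 288*a - 684*I*a - 864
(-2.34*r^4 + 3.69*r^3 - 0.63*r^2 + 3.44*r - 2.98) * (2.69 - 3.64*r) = 8.5176*r^5 - 19.7262*r^4 + 12.2193*r^3 - 14.2163*r^2 + 20.1008*r - 8.0162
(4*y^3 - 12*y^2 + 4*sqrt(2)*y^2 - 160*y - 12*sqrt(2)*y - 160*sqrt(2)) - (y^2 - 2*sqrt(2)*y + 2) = 4*y^3 - 13*y^2 + 4*sqrt(2)*y^2 - 160*y - 10*sqrt(2)*y - 160*sqrt(2) - 2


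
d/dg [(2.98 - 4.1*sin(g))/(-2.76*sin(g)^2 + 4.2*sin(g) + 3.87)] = (-11.316*sin(g)^2 + 16.4496*sin(g) - 28.383)*cos(g)/(7.6176*sin(g)^4 - 23.184*sin(g)^3 - 3.7224*sin(g)^2 + 32.508*sin(g) + 14.9769)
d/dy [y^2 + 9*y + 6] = 2*y + 9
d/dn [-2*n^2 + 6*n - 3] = 6 - 4*n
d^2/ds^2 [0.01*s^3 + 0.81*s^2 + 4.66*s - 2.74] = 0.06*s + 1.62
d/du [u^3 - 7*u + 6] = 3*u^2 - 7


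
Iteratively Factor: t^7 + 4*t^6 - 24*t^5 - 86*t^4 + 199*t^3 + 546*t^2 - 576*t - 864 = (t + 4)*(t^6 - 24*t^4 + 10*t^3 + 159*t^2 - 90*t - 216) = (t - 3)*(t + 4)*(t^5 + 3*t^4 - 15*t^3 - 35*t^2 + 54*t + 72) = (t - 3)*(t + 3)*(t + 4)*(t^4 - 15*t^2 + 10*t + 24) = (t - 3)*(t + 1)*(t + 3)*(t + 4)*(t^3 - t^2 - 14*t + 24) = (t - 3)*(t - 2)*(t + 1)*(t + 3)*(t + 4)*(t^2 + t - 12) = (t - 3)^2*(t - 2)*(t + 1)*(t + 3)*(t + 4)*(t + 4)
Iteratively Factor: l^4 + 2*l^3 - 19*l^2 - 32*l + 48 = (l + 3)*(l^3 - l^2 - 16*l + 16) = (l + 3)*(l + 4)*(l^2 - 5*l + 4) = (l - 4)*(l + 3)*(l + 4)*(l - 1)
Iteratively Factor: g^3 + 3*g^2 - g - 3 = (g - 1)*(g^2 + 4*g + 3) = (g - 1)*(g + 3)*(g + 1)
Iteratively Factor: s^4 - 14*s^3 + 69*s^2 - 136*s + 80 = (s - 1)*(s^3 - 13*s^2 + 56*s - 80) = (s - 5)*(s - 1)*(s^2 - 8*s + 16) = (s - 5)*(s - 4)*(s - 1)*(s - 4)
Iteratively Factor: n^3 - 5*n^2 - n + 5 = (n + 1)*(n^2 - 6*n + 5) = (n - 1)*(n + 1)*(n - 5)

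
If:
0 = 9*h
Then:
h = 0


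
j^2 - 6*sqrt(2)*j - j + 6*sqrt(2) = (j - 1)*(j - 6*sqrt(2))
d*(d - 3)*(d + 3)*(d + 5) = d^4 + 5*d^3 - 9*d^2 - 45*d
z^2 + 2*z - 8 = (z - 2)*(z + 4)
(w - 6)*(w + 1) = w^2 - 5*w - 6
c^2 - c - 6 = (c - 3)*(c + 2)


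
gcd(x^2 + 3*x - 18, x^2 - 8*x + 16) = 1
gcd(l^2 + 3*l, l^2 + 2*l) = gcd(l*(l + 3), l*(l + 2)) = l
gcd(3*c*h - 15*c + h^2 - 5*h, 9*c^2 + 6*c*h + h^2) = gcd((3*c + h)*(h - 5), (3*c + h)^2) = 3*c + h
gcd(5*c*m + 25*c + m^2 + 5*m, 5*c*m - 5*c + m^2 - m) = 5*c + m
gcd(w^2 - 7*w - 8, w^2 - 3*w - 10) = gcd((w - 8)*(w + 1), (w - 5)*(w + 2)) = 1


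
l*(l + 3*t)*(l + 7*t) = l^3 + 10*l^2*t + 21*l*t^2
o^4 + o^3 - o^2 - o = o*(o - 1)*(o + 1)^2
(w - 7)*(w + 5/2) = w^2 - 9*w/2 - 35/2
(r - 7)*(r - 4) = r^2 - 11*r + 28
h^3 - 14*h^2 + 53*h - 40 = (h - 8)*(h - 5)*(h - 1)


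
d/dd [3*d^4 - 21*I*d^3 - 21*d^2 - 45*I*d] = 12*d^3 - 63*I*d^2 - 42*d - 45*I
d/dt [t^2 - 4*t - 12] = 2*t - 4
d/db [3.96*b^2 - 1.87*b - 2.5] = 7.92*b - 1.87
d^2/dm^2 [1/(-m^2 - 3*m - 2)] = 2*(m^2 + 3*m - (2*m + 3)^2 + 2)/(m^2 + 3*m + 2)^3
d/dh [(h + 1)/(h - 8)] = -9/(h - 8)^2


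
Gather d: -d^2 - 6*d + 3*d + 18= -d^2 - 3*d + 18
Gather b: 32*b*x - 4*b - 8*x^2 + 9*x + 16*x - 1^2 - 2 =b*(32*x - 4) - 8*x^2 + 25*x - 3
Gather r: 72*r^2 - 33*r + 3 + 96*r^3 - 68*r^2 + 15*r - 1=96*r^3 + 4*r^2 - 18*r + 2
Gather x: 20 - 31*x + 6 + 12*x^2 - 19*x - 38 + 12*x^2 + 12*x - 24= 24*x^2 - 38*x - 36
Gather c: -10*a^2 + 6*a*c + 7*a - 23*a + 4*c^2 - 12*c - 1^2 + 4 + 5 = -10*a^2 - 16*a + 4*c^2 + c*(6*a - 12) + 8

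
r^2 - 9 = (r - 3)*(r + 3)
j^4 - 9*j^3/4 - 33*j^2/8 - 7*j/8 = j*(j - 7/2)*(j + 1/4)*(j + 1)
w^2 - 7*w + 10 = (w - 5)*(w - 2)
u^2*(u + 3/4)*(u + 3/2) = u^4 + 9*u^3/4 + 9*u^2/8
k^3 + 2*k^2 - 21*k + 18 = (k - 3)*(k - 1)*(k + 6)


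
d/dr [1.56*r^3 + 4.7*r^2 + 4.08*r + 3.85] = 4.68*r^2 + 9.4*r + 4.08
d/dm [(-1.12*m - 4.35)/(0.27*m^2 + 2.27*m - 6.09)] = (0.3024*m^2 + 2.349*m + 16.6953)/(0.0729*m^4 + 1.2258*m^3 + 1.8643*m^2 - 27.6486*m + 37.0881)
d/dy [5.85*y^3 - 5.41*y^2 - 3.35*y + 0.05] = 17.55*y^2 - 10.82*y - 3.35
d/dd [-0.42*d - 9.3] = -0.420000000000000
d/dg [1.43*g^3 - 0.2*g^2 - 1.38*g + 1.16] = 4.29*g^2 - 0.4*g - 1.38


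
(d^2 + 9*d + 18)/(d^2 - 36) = (d + 3)/(d - 6)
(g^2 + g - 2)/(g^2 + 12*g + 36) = (g^2 + g - 2)/(g^2 + 12*g + 36)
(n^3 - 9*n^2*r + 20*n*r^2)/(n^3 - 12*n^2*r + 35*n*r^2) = (-n + 4*r)/(-n + 7*r)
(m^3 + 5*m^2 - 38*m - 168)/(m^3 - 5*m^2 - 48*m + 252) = (m + 4)/(m - 6)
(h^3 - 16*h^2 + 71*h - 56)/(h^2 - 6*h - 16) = (h^2 - 8*h + 7)/(h + 2)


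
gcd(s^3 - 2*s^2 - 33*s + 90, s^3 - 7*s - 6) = s - 3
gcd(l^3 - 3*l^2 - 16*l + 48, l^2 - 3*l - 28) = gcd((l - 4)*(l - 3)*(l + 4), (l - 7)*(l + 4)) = l + 4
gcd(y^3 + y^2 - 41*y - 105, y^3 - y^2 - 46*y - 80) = y + 5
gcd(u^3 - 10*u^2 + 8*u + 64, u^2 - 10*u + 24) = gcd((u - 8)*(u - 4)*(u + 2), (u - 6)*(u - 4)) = u - 4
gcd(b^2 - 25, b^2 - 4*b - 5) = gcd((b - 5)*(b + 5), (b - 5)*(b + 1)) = b - 5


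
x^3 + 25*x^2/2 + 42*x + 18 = (x + 1/2)*(x + 6)^2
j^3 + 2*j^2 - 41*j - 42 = (j - 6)*(j + 1)*(j + 7)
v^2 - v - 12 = (v - 4)*(v + 3)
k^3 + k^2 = k^2*(k + 1)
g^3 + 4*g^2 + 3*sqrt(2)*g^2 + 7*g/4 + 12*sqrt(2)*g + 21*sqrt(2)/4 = (g + 1/2)*(g + 7/2)*(g + 3*sqrt(2))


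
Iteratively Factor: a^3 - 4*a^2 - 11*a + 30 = (a + 3)*(a^2 - 7*a + 10) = (a - 2)*(a + 3)*(a - 5)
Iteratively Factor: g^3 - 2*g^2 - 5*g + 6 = (g - 3)*(g^2 + g - 2) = (g - 3)*(g + 2)*(g - 1)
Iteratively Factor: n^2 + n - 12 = (n + 4)*(n - 3)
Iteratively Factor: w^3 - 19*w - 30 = (w - 5)*(w^2 + 5*w + 6) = (w - 5)*(w + 3)*(w + 2)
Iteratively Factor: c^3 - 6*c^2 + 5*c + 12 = (c + 1)*(c^2 - 7*c + 12) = (c - 3)*(c + 1)*(c - 4)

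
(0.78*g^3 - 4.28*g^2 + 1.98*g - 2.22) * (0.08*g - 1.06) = 0.0624*g^4 - 1.1692*g^3 + 4.6952*g^2 - 2.2764*g + 2.3532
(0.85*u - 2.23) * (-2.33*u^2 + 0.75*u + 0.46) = -1.9805*u^3 + 5.8334*u^2 - 1.2815*u - 1.0258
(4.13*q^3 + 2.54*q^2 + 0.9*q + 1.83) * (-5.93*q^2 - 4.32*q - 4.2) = -24.4909*q^5 - 32.9038*q^4 - 33.6558*q^3 - 25.4079*q^2 - 11.6856*q - 7.686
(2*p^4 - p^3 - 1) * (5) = 10*p^4 - 5*p^3 - 5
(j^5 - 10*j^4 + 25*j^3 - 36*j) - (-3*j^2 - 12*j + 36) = j^5 - 10*j^4 + 25*j^3 + 3*j^2 - 24*j - 36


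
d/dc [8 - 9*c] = -9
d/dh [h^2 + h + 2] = 2*h + 1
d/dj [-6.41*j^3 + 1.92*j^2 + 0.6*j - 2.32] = -19.23*j^2 + 3.84*j + 0.6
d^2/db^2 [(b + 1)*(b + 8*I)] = 2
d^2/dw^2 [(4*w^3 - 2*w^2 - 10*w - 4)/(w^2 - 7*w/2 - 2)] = 80/(w^3 - 12*w^2 + 48*w - 64)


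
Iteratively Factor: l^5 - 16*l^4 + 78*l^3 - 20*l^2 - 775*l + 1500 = (l + 3)*(l^4 - 19*l^3 + 135*l^2 - 425*l + 500) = (l - 5)*(l + 3)*(l^3 - 14*l^2 + 65*l - 100) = (l - 5)*(l - 4)*(l + 3)*(l^2 - 10*l + 25) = (l - 5)^2*(l - 4)*(l + 3)*(l - 5)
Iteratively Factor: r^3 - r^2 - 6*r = (r - 3)*(r^2 + 2*r) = r*(r - 3)*(r + 2)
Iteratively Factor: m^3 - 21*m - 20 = (m + 4)*(m^2 - 4*m - 5) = (m + 1)*(m + 4)*(m - 5)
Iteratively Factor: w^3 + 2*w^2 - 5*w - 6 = (w + 1)*(w^2 + w - 6) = (w - 2)*(w + 1)*(w + 3)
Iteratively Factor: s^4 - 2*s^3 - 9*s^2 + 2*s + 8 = (s + 1)*(s^3 - 3*s^2 - 6*s + 8) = (s - 1)*(s + 1)*(s^2 - 2*s - 8) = (s - 1)*(s + 1)*(s + 2)*(s - 4)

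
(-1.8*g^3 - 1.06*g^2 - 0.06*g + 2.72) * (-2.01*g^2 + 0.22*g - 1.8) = 3.618*g^5 + 1.7346*g^4 + 3.1274*g^3 - 3.5724*g^2 + 0.7064*g - 4.896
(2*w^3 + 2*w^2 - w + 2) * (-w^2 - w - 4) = -2*w^5 - 4*w^4 - 9*w^3 - 9*w^2 + 2*w - 8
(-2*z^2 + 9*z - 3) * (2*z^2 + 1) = -4*z^4 + 18*z^3 - 8*z^2 + 9*z - 3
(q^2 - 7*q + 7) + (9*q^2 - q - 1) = 10*q^2 - 8*q + 6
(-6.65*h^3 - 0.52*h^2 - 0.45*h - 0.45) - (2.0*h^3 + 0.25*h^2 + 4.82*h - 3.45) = -8.65*h^3 - 0.77*h^2 - 5.27*h + 3.0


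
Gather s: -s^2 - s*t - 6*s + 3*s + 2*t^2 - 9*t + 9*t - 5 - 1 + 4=-s^2 + s*(-t - 3) + 2*t^2 - 2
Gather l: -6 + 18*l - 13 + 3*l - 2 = 21*l - 21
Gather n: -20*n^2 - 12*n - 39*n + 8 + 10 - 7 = -20*n^2 - 51*n + 11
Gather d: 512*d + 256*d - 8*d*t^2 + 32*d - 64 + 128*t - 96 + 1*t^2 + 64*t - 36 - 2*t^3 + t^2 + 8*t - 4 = d*(800 - 8*t^2) - 2*t^3 + 2*t^2 + 200*t - 200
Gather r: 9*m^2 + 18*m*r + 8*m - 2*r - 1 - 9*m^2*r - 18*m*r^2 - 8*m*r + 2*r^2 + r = 9*m^2 + 8*m + r^2*(2 - 18*m) + r*(-9*m^2 + 10*m - 1) - 1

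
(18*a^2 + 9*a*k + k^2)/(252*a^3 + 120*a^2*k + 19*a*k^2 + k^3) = (3*a + k)/(42*a^2 + 13*a*k + k^2)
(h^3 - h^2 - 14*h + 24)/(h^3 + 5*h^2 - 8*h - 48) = (h - 2)/(h + 4)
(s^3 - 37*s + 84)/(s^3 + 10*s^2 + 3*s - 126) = (s - 4)/(s + 6)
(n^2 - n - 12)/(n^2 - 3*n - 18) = (n - 4)/(n - 6)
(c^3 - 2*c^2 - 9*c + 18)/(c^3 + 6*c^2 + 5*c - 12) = (c^2 - 5*c + 6)/(c^2 + 3*c - 4)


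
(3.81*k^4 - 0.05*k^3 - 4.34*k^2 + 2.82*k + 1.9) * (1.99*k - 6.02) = 7.5819*k^5 - 23.0357*k^4 - 8.3356*k^3 + 31.7386*k^2 - 13.1954*k - 11.438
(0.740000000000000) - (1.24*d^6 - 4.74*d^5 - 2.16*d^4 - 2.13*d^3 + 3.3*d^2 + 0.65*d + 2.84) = -1.24*d^6 + 4.74*d^5 + 2.16*d^4 + 2.13*d^3 - 3.3*d^2 - 0.65*d - 2.1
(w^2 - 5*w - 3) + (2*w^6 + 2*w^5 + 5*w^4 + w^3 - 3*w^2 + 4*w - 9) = 2*w^6 + 2*w^5 + 5*w^4 + w^3 - 2*w^2 - w - 12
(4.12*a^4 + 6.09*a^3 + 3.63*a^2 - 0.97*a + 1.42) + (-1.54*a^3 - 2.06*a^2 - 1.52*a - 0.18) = 4.12*a^4 + 4.55*a^3 + 1.57*a^2 - 2.49*a + 1.24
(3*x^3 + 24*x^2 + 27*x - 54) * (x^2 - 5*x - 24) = 3*x^5 + 9*x^4 - 165*x^3 - 765*x^2 - 378*x + 1296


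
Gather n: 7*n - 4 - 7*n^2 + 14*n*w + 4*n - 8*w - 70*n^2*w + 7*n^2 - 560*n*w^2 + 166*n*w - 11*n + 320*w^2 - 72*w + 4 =-70*n^2*w + n*(-560*w^2 + 180*w) + 320*w^2 - 80*w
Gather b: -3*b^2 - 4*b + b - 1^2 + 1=-3*b^2 - 3*b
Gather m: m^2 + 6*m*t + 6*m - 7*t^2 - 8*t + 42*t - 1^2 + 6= m^2 + m*(6*t + 6) - 7*t^2 + 34*t + 5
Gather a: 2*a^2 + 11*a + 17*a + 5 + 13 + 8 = 2*a^2 + 28*a + 26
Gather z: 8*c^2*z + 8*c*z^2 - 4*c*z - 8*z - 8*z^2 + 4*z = z^2*(8*c - 8) + z*(8*c^2 - 4*c - 4)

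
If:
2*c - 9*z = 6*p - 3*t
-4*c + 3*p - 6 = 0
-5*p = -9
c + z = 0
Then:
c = -3/20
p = 9/5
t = 83/20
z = 3/20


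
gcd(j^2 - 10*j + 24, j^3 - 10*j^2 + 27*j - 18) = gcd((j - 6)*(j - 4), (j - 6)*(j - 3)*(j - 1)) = j - 6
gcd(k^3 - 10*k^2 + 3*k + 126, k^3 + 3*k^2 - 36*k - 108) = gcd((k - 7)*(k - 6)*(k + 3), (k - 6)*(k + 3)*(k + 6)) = k^2 - 3*k - 18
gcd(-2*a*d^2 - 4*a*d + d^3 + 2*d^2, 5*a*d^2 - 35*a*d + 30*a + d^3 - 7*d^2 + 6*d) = 1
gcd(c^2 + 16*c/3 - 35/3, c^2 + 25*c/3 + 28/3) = c + 7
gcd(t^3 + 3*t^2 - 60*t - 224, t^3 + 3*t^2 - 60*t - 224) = t^3 + 3*t^2 - 60*t - 224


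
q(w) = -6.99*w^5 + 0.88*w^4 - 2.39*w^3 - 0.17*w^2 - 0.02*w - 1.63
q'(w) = -34.95*w^4 + 3.52*w^3 - 7.17*w^2 - 0.34*w - 0.02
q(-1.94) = 219.77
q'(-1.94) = -547.10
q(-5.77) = 46132.37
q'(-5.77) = -39652.14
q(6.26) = -66440.17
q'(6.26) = -53091.21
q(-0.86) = 3.55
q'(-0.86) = -26.39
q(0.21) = -1.66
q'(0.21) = -0.44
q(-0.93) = 5.69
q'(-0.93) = -34.88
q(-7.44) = 163015.98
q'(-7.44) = -108931.56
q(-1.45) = 54.02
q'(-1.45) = -179.83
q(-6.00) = 56003.33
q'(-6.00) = -46311.62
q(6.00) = -53737.87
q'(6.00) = -44795.06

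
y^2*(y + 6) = y^3 + 6*y^2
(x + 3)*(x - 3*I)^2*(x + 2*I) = x^4 + 3*x^3 - 4*I*x^3 + 3*x^2 - 12*I*x^2 + 9*x - 18*I*x - 54*I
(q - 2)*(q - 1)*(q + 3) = q^3 - 7*q + 6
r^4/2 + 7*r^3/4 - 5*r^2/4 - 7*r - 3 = (r/2 + 1/4)*(r - 2)*(r + 2)*(r + 3)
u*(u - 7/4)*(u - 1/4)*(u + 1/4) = u^4 - 7*u^3/4 - u^2/16 + 7*u/64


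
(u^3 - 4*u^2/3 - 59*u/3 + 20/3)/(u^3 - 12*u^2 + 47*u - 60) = (3*u^2 + 11*u - 4)/(3*(u^2 - 7*u + 12))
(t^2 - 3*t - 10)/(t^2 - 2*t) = (t^2 - 3*t - 10)/(t*(t - 2))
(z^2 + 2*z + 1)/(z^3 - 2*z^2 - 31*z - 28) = (z + 1)/(z^2 - 3*z - 28)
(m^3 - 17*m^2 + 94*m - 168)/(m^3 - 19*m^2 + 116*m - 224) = (m - 6)/(m - 8)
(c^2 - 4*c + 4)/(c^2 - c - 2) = (c - 2)/(c + 1)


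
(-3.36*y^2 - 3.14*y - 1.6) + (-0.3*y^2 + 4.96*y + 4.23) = -3.66*y^2 + 1.82*y + 2.63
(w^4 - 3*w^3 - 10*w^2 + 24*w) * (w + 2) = w^5 - w^4 - 16*w^3 + 4*w^2 + 48*w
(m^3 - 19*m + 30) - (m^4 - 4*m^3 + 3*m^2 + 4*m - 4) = -m^4 + 5*m^3 - 3*m^2 - 23*m + 34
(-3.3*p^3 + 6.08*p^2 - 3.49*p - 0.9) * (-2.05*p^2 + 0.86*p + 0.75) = 6.765*p^5 - 15.302*p^4 + 9.9083*p^3 + 3.4036*p^2 - 3.3915*p - 0.675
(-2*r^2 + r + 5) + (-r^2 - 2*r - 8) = -3*r^2 - r - 3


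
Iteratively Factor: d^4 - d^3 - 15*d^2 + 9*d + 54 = (d + 3)*(d^3 - 4*d^2 - 3*d + 18) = (d + 2)*(d + 3)*(d^2 - 6*d + 9) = (d - 3)*(d + 2)*(d + 3)*(d - 3)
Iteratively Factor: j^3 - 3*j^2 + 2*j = (j - 1)*(j^2 - 2*j) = j*(j - 1)*(j - 2)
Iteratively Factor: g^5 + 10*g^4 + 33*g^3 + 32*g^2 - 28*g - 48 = (g - 1)*(g^4 + 11*g^3 + 44*g^2 + 76*g + 48) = (g - 1)*(g + 4)*(g^3 + 7*g^2 + 16*g + 12) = (g - 1)*(g + 2)*(g + 4)*(g^2 + 5*g + 6) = (g - 1)*(g + 2)*(g + 3)*(g + 4)*(g + 2)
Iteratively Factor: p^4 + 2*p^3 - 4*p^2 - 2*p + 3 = (p - 1)*(p^3 + 3*p^2 - p - 3) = (p - 1)*(p + 3)*(p^2 - 1) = (p - 1)^2*(p + 3)*(p + 1)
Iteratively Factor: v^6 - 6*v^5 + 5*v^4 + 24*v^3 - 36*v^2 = (v)*(v^5 - 6*v^4 + 5*v^3 + 24*v^2 - 36*v) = v^2*(v^4 - 6*v^3 + 5*v^2 + 24*v - 36) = v^2*(v + 2)*(v^3 - 8*v^2 + 21*v - 18) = v^2*(v - 3)*(v + 2)*(v^2 - 5*v + 6) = v^2*(v - 3)^2*(v + 2)*(v - 2)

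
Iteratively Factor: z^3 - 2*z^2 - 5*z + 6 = (z - 3)*(z^2 + z - 2) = (z - 3)*(z - 1)*(z + 2)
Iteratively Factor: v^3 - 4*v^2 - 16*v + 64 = (v - 4)*(v^2 - 16) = (v - 4)^2*(v + 4)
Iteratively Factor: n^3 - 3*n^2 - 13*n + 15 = (n - 5)*(n^2 + 2*n - 3) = (n - 5)*(n + 3)*(n - 1)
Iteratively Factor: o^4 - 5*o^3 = (o - 5)*(o^3) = o*(o - 5)*(o^2) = o^2*(o - 5)*(o)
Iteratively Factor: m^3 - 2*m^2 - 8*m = (m)*(m^2 - 2*m - 8) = m*(m - 4)*(m + 2)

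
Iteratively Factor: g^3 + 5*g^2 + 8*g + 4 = (g + 1)*(g^2 + 4*g + 4) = (g + 1)*(g + 2)*(g + 2)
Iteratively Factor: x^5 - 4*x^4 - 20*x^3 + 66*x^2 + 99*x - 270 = (x + 3)*(x^4 - 7*x^3 + x^2 + 63*x - 90) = (x - 2)*(x + 3)*(x^3 - 5*x^2 - 9*x + 45) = (x - 2)*(x + 3)^2*(x^2 - 8*x + 15) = (x - 5)*(x - 2)*(x + 3)^2*(x - 3)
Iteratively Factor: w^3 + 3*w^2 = (w + 3)*(w^2) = w*(w + 3)*(w)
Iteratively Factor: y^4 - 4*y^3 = (y)*(y^3 - 4*y^2) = y^2*(y^2 - 4*y) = y^3*(y - 4)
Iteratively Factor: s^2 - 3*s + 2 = (s - 1)*(s - 2)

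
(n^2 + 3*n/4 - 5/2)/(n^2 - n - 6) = (n - 5/4)/(n - 3)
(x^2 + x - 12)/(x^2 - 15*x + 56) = (x^2 + x - 12)/(x^2 - 15*x + 56)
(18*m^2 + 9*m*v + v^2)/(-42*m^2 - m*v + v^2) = (3*m + v)/(-7*m + v)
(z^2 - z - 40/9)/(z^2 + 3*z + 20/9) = (3*z - 8)/(3*z + 4)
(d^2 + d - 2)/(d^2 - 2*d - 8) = (d - 1)/(d - 4)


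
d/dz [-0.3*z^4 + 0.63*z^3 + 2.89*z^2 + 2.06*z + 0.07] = -1.2*z^3 + 1.89*z^2 + 5.78*z + 2.06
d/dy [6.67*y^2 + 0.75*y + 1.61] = 13.34*y + 0.75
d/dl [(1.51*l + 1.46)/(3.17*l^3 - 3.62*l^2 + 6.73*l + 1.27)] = (-9.5734*l^3 - 8.4184*l^2 + 10.5704*l - 7.9081)/(10.0489*l^6 - 22.9508*l^5 + 55.7726*l^4 - 40.6734*l^3 + 36.0981*l^2 + 17.0942*l + 1.6129)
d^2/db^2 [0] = 0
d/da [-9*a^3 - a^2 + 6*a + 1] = -27*a^2 - 2*a + 6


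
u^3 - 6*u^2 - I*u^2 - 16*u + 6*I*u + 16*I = (u - 8)*(u + 2)*(u - I)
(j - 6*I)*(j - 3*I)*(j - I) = j^3 - 10*I*j^2 - 27*j + 18*I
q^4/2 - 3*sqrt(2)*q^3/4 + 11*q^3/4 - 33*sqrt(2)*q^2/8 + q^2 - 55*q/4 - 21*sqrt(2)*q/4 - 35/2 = (q/2 + sqrt(2)/2)*(q + 2)*(q + 7/2)*(q - 5*sqrt(2)/2)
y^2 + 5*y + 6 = (y + 2)*(y + 3)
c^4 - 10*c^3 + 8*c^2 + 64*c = c*(c - 8)*(c - 4)*(c + 2)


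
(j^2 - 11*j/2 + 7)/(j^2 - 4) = (j - 7/2)/(j + 2)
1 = 1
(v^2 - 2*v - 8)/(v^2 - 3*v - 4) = (v + 2)/(v + 1)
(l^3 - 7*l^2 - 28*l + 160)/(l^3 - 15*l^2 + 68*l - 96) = (l + 5)/(l - 3)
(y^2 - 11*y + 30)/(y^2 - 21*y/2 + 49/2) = 2*(y^2 - 11*y + 30)/(2*y^2 - 21*y + 49)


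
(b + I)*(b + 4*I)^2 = b^3 + 9*I*b^2 - 24*b - 16*I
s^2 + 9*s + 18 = (s + 3)*(s + 6)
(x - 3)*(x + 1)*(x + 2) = x^3 - 7*x - 6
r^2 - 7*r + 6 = (r - 6)*(r - 1)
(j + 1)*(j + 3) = j^2 + 4*j + 3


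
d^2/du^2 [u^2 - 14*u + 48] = 2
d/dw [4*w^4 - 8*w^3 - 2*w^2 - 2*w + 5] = 16*w^3 - 24*w^2 - 4*w - 2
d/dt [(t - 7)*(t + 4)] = 2*t - 3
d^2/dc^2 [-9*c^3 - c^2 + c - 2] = -54*c - 2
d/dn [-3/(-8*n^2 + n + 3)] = 3*(1 - 16*n)/(-8*n^2 + n + 3)^2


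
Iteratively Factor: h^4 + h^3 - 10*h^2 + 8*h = (h - 2)*(h^3 + 3*h^2 - 4*h) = (h - 2)*(h - 1)*(h^2 + 4*h) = h*(h - 2)*(h - 1)*(h + 4)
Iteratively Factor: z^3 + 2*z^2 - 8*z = (z)*(z^2 + 2*z - 8) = z*(z - 2)*(z + 4)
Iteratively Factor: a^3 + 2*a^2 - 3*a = (a)*(a^2 + 2*a - 3) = a*(a - 1)*(a + 3)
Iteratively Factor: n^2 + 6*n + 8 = (n + 2)*(n + 4)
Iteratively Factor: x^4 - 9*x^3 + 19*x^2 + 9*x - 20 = (x - 4)*(x^3 - 5*x^2 - x + 5) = (x - 4)*(x + 1)*(x^2 - 6*x + 5) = (x - 4)*(x - 1)*(x + 1)*(x - 5)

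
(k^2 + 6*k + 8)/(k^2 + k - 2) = (k + 4)/(k - 1)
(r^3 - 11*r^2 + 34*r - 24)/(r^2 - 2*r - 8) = (r^2 - 7*r + 6)/(r + 2)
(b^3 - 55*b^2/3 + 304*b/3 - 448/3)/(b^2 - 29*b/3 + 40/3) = (3*b^2 - 31*b + 56)/(3*b - 5)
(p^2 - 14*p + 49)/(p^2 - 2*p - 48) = (-p^2 + 14*p - 49)/(-p^2 + 2*p + 48)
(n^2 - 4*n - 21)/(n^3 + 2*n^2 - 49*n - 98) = (n + 3)/(n^2 + 9*n + 14)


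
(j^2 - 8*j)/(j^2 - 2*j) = (j - 8)/(j - 2)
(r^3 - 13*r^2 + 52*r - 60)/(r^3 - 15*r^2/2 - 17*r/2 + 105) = 2*(r - 2)/(2*r + 7)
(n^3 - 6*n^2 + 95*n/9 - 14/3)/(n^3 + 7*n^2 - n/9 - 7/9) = (9*n^3 - 54*n^2 + 95*n - 42)/(9*n^3 + 63*n^2 - n - 7)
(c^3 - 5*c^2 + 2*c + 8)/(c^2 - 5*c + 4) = (c^2 - c - 2)/(c - 1)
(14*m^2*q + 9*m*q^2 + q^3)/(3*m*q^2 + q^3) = (14*m^2 + 9*m*q + q^2)/(q*(3*m + q))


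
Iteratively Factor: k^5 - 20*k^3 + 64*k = (k - 2)*(k^4 + 2*k^3 - 16*k^2 - 32*k) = (k - 2)*(k + 2)*(k^3 - 16*k) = k*(k - 2)*(k + 2)*(k^2 - 16) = k*(k - 4)*(k - 2)*(k + 2)*(k + 4)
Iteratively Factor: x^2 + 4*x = (x + 4)*(x)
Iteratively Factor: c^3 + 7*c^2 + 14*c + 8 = (c + 1)*(c^2 + 6*c + 8) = (c + 1)*(c + 4)*(c + 2)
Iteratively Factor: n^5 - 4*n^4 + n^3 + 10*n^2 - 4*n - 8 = (n + 1)*(n^4 - 5*n^3 + 6*n^2 + 4*n - 8) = (n - 2)*(n + 1)*(n^3 - 3*n^2 + 4) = (n - 2)*(n + 1)^2*(n^2 - 4*n + 4) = (n - 2)^2*(n + 1)^2*(n - 2)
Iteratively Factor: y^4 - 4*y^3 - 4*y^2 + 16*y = (y + 2)*(y^3 - 6*y^2 + 8*y) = y*(y + 2)*(y^2 - 6*y + 8) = y*(y - 4)*(y + 2)*(y - 2)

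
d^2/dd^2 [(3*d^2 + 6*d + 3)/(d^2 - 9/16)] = 96*(512*d^3 + 1200*d^2 + 864*d + 225)/(4096*d^6 - 6912*d^4 + 3888*d^2 - 729)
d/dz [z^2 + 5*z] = 2*z + 5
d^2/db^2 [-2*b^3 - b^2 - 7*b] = -12*b - 2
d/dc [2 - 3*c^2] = -6*c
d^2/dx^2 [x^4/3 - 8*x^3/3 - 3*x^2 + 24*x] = 4*x^2 - 16*x - 6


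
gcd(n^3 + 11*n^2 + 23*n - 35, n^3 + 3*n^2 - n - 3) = n - 1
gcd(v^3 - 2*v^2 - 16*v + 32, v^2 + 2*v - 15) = 1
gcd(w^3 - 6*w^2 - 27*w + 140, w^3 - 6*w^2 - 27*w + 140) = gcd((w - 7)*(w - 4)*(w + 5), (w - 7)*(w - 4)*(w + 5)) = w^3 - 6*w^2 - 27*w + 140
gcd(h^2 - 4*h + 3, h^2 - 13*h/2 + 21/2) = h - 3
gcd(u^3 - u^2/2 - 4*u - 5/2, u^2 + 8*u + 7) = u + 1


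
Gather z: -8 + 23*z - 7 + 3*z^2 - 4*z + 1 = 3*z^2 + 19*z - 14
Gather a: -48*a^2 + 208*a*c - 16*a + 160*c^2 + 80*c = -48*a^2 + a*(208*c - 16) + 160*c^2 + 80*c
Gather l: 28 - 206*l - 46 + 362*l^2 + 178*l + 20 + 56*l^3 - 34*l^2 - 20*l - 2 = 56*l^3 + 328*l^2 - 48*l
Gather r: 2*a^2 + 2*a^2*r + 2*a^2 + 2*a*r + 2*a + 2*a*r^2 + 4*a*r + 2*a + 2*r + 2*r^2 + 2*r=4*a^2 + 4*a + r^2*(2*a + 2) + r*(2*a^2 + 6*a + 4)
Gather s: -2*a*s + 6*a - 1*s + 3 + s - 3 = -2*a*s + 6*a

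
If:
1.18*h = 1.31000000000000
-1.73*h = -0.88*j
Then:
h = 1.11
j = 2.18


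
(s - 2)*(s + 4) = s^2 + 2*s - 8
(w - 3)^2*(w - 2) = w^3 - 8*w^2 + 21*w - 18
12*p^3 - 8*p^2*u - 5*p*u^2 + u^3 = (-6*p + u)*(-p + u)*(2*p + u)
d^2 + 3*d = d*(d + 3)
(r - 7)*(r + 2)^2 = r^3 - 3*r^2 - 24*r - 28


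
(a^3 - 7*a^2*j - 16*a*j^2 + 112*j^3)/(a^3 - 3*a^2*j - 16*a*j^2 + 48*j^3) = (a - 7*j)/(a - 3*j)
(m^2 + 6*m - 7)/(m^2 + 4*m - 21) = (m - 1)/(m - 3)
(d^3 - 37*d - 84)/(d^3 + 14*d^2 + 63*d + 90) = (d^2 - 3*d - 28)/(d^2 + 11*d + 30)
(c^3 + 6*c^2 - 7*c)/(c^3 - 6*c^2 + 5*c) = (c + 7)/(c - 5)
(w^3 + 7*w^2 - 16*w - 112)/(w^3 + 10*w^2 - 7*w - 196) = (w + 4)/(w + 7)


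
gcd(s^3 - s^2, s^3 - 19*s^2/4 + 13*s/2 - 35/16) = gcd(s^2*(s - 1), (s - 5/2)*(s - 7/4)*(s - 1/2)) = 1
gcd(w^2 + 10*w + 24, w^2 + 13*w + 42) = w + 6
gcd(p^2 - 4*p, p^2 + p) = p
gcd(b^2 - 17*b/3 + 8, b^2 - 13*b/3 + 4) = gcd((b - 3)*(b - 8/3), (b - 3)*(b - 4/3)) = b - 3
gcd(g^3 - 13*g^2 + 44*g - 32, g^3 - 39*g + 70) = 1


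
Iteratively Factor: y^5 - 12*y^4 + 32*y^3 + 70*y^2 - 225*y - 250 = (y - 5)*(y^4 - 7*y^3 - 3*y^2 + 55*y + 50) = (y - 5)^2*(y^3 - 2*y^2 - 13*y - 10) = (y - 5)^2*(y + 1)*(y^2 - 3*y - 10) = (y - 5)^2*(y + 1)*(y + 2)*(y - 5)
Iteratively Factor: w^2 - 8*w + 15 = (w - 5)*(w - 3)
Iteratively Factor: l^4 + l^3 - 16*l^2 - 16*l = (l + 4)*(l^3 - 3*l^2 - 4*l) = l*(l + 4)*(l^2 - 3*l - 4) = l*(l + 1)*(l + 4)*(l - 4)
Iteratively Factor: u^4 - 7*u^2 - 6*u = (u)*(u^3 - 7*u - 6) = u*(u + 2)*(u^2 - 2*u - 3) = u*(u - 3)*(u + 2)*(u + 1)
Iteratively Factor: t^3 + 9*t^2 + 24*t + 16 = (t + 1)*(t^2 + 8*t + 16) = (t + 1)*(t + 4)*(t + 4)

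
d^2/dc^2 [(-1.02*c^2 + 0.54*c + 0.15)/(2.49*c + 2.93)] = (-3.5527136788005e-15*c - 23.532522)/(15.438249*c^3 + 54.498879*c^2 + 64.129203*c + 25.153757)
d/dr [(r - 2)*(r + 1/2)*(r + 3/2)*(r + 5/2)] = 4*r^3 + 15*r^2/2 - 13*r/2 - 77/8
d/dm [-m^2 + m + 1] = 1 - 2*m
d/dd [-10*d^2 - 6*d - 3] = -20*d - 6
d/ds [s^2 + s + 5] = 2*s + 1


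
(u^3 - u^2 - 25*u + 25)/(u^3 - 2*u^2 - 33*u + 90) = (u^2 + 4*u - 5)/(u^2 + 3*u - 18)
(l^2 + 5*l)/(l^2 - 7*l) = (l + 5)/(l - 7)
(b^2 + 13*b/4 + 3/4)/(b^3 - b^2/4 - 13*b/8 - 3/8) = 2*(b + 3)/(2*b^2 - b - 3)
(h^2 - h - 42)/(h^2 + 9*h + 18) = (h - 7)/(h + 3)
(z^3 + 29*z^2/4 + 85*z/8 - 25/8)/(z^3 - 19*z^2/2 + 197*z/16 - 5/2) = 2*(2*z^2 + 15*z + 25)/(4*z^2 - 37*z + 40)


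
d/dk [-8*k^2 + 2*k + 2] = 2 - 16*k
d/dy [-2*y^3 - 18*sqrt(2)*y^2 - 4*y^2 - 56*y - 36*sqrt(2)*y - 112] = -6*y^2 - 36*sqrt(2)*y - 8*y - 56 - 36*sqrt(2)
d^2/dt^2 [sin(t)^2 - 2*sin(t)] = 2*sin(t) + 2*cos(2*t)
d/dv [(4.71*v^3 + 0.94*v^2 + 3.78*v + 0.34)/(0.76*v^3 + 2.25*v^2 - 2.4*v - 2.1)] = (-1.77635683940025e-15*v^5 + 9.8831*v^4 - 28.3536*v^3 - 41.2092*v^2 - 5.478*v - 7.122)/(0.5776*v^6 + 3.42*v^5 + 1.4145*v^4 - 13.992*v^3 - 3.69*v^2 + 10.08*v + 4.41)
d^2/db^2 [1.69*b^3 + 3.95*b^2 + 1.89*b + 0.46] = 10.14*b + 7.9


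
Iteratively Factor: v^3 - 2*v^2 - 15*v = (v - 5)*(v^2 + 3*v) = (v - 5)*(v + 3)*(v)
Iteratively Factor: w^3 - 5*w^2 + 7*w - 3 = (w - 1)*(w^2 - 4*w + 3) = (w - 1)^2*(w - 3)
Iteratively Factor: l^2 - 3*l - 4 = (l - 4)*(l + 1)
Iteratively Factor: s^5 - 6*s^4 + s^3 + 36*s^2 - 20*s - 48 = (s - 4)*(s^4 - 2*s^3 - 7*s^2 + 8*s + 12) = (s - 4)*(s - 2)*(s^3 - 7*s - 6) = (s - 4)*(s - 2)*(s + 1)*(s^2 - s - 6) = (s - 4)*(s - 2)*(s + 1)*(s + 2)*(s - 3)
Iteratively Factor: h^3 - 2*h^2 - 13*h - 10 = (h - 5)*(h^2 + 3*h + 2) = (h - 5)*(h + 1)*(h + 2)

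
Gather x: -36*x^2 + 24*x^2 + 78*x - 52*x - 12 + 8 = -12*x^2 + 26*x - 4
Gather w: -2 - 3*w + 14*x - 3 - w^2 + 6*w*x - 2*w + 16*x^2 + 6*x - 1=-w^2 + w*(6*x - 5) + 16*x^2 + 20*x - 6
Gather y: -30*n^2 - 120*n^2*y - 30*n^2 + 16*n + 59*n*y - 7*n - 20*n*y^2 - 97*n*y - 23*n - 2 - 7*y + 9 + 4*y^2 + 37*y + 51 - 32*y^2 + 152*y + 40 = -60*n^2 - 14*n + y^2*(-20*n - 28) + y*(-120*n^2 - 38*n + 182) + 98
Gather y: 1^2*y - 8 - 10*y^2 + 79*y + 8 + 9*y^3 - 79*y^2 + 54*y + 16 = 9*y^3 - 89*y^2 + 134*y + 16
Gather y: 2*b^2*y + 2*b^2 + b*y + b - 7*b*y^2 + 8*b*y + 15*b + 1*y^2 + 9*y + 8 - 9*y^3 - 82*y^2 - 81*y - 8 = 2*b^2 + 16*b - 9*y^3 + y^2*(-7*b - 81) + y*(2*b^2 + 9*b - 72)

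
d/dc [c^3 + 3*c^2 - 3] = 3*c*(c + 2)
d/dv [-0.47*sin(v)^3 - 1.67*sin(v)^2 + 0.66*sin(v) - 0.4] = (-1.41*sin(v)^2 - 3.34*sin(v) + 0.66)*cos(v)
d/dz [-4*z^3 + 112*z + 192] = 112 - 12*z^2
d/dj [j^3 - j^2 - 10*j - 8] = 3*j^2 - 2*j - 10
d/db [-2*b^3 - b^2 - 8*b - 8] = -6*b^2 - 2*b - 8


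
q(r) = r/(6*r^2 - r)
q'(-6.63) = -0.00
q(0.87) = 0.24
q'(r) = r*(1 - 12*r)/(6*r^2 - r)^2 + 1/(6*r^2 - r)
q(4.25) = 0.04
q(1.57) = 0.12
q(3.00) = 0.06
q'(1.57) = -0.08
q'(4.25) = -0.01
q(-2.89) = -0.05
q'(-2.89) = -0.02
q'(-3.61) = -0.01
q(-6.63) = -0.02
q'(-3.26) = -0.01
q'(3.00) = -0.02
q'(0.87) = -0.34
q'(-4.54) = -0.01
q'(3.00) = -0.02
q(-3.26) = -0.05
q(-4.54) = -0.04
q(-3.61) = -0.04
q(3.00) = 0.06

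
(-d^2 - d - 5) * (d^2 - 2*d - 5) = -d^4 + d^3 + 2*d^2 + 15*d + 25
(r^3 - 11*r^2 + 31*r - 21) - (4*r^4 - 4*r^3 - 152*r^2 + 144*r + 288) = -4*r^4 + 5*r^3 + 141*r^2 - 113*r - 309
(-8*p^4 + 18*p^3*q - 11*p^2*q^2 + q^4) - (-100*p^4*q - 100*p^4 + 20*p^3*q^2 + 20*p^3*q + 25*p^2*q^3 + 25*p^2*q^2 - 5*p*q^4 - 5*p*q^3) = 100*p^4*q + 92*p^4 - 20*p^3*q^2 - 2*p^3*q - 25*p^2*q^3 - 36*p^2*q^2 + 5*p*q^4 + 5*p*q^3 + q^4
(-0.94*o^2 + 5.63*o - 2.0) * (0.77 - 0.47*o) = 0.4418*o^3 - 3.3699*o^2 + 5.2751*o - 1.54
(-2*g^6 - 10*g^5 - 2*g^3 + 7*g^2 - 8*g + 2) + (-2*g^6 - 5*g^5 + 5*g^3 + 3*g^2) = -4*g^6 - 15*g^5 + 3*g^3 + 10*g^2 - 8*g + 2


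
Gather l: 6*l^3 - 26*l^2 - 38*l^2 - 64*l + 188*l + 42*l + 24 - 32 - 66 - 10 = 6*l^3 - 64*l^2 + 166*l - 84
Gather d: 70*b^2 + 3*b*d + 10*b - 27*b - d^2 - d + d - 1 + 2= 70*b^2 + 3*b*d - 17*b - d^2 + 1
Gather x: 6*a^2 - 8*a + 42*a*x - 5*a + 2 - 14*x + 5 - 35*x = 6*a^2 - 13*a + x*(42*a - 49) + 7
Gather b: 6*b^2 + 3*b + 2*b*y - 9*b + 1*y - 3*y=6*b^2 + b*(2*y - 6) - 2*y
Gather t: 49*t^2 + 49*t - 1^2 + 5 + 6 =49*t^2 + 49*t + 10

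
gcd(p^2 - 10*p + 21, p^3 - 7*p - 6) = p - 3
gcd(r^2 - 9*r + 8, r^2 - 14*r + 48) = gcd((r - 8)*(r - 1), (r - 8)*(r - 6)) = r - 8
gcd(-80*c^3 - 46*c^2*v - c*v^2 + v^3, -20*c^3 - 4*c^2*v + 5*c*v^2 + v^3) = 10*c^2 + 7*c*v + v^2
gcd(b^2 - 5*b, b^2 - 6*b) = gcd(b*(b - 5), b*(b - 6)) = b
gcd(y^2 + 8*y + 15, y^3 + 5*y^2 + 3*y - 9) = y + 3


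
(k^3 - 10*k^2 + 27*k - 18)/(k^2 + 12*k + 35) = (k^3 - 10*k^2 + 27*k - 18)/(k^2 + 12*k + 35)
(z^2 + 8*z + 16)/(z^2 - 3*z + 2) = (z^2 + 8*z + 16)/(z^2 - 3*z + 2)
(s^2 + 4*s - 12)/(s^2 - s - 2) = (s + 6)/(s + 1)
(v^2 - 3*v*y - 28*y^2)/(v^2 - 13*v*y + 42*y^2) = (-v - 4*y)/(-v + 6*y)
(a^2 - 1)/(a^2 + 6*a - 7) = (a + 1)/(a + 7)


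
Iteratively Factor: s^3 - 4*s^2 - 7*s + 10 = (s - 5)*(s^2 + s - 2) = (s - 5)*(s - 1)*(s + 2)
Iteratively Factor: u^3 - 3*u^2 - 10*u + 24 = (u - 2)*(u^2 - u - 12) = (u - 2)*(u + 3)*(u - 4)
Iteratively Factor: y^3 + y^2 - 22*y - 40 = (y - 5)*(y^2 + 6*y + 8) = (y - 5)*(y + 4)*(y + 2)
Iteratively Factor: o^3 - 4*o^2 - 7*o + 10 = (o + 2)*(o^2 - 6*o + 5) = (o - 1)*(o + 2)*(o - 5)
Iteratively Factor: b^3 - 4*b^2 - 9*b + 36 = (b - 4)*(b^2 - 9) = (b - 4)*(b + 3)*(b - 3)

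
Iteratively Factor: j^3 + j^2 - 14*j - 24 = (j + 2)*(j^2 - j - 12) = (j + 2)*(j + 3)*(j - 4)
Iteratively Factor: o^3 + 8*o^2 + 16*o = (o + 4)*(o^2 + 4*o) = o*(o + 4)*(o + 4)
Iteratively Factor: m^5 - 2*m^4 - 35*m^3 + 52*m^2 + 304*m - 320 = (m - 1)*(m^4 - m^3 - 36*m^2 + 16*m + 320) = (m - 1)*(m + 4)*(m^3 - 5*m^2 - 16*m + 80) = (m - 4)*(m - 1)*(m + 4)*(m^2 - m - 20) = (m - 5)*(m - 4)*(m - 1)*(m + 4)*(m + 4)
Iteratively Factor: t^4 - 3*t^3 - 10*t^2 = (t)*(t^3 - 3*t^2 - 10*t) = t*(t + 2)*(t^2 - 5*t) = t*(t - 5)*(t + 2)*(t)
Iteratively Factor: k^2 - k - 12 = (k + 3)*(k - 4)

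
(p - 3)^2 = p^2 - 6*p + 9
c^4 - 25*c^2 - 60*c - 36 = (c - 6)*(c + 1)*(c + 2)*(c + 3)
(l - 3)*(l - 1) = l^2 - 4*l + 3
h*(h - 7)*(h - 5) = h^3 - 12*h^2 + 35*h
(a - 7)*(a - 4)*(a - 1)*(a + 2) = a^4 - 10*a^3 + 15*a^2 + 50*a - 56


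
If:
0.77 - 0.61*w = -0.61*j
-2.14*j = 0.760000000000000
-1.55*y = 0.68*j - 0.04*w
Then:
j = -0.36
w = 0.91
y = 0.18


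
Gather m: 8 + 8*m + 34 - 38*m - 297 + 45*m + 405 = 15*m + 150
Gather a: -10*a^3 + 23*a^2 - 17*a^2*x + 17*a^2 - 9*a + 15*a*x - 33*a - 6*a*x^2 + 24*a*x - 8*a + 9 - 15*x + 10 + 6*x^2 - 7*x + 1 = -10*a^3 + a^2*(40 - 17*x) + a*(-6*x^2 + 39*x - 50) + 6*x^2 - 22*x + 20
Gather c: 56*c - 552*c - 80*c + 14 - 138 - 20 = -576*c - 144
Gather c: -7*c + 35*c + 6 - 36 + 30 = 28*c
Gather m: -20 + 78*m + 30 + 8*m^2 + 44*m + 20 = 8*m^2 + 122*m + 30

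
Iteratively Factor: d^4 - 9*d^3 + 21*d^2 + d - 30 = (d - 3)*(d^3 - 6*d^2 + 3*d + 10) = (d - 5)*(d - 3)*(d^2 - d - 2) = (d - 5)*(d - 3)*(d - 2)*(d + 1)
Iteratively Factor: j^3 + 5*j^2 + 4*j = (j)*(j^2 + 5*j + 4) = j*(j + 1)*(j + 4)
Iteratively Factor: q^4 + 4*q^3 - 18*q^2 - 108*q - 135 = (q - 5)*(q^3 + 9*q^2 + 27*q + 27) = (q - 5)*(q + 3)*(q^2 + 6*q + 9) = (q - 5)*(q + 3)^2*(q + 3)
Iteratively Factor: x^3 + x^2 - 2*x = (x + 2)*(x^2 - x) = x*(x + 2)*(x - 1)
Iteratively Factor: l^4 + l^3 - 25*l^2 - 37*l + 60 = (l + 3)*(l^3 - 2*l^2 - 19*l + 20) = (l - 1)*(l + 3)*(l^2 - l - 20) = (l - 5)*(l - 1)*(l + 3)*(l + 4)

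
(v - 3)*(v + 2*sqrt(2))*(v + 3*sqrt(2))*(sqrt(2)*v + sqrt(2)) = sqrt(2)*v^4 - 2*sqrt(2)*v^3 + 10*v^3 - 20*v^2 + 9*sqrt(2)*v^2 - 24*sqrt(2)*v - 30*v - 36*sqrt(2)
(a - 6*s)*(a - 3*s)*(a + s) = a^3 - 8*a^2*s + 9*a*s^2 + 18*s^3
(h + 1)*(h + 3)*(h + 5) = h^3 + 9*h^2 + 23*h + 15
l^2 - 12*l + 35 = (l - 7)*(l - 5)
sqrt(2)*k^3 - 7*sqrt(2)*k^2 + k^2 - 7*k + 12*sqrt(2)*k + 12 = (k - 4)*(k - 3)*(sqrt(2)*k + 1)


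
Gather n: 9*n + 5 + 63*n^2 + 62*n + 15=63*n^2 + 71*n + 20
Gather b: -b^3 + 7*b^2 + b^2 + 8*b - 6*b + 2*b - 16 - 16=-b^3 + 8*b^2 + 4*b - 32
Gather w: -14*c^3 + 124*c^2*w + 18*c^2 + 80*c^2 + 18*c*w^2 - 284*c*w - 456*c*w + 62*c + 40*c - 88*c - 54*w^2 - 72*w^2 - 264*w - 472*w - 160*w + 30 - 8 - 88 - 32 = -14*c^3 + 98*c^2 + 14*c + w^2*(18*c - 126) + w*(124*c^2 - 740*c - 896) - 98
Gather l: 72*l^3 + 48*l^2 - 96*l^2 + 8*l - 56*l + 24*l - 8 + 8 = 72*l^3 - 48*l^2 - 24*l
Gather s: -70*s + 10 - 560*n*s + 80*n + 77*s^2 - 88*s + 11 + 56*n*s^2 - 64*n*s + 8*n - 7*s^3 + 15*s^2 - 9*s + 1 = 88*n - 7*s^3 + s^2*(56*n + 92) + s*(-624*n - 167) + 22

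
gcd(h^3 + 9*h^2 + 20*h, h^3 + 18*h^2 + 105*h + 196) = h + 4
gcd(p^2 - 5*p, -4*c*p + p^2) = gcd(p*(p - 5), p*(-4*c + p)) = p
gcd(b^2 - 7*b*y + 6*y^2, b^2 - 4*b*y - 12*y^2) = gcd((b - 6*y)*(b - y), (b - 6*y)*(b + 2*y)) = -b + 6*y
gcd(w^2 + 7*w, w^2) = w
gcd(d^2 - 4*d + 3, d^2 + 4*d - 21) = d - 3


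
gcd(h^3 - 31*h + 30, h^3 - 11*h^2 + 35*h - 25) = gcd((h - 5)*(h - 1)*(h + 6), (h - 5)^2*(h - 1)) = h^2 - 6*h + 5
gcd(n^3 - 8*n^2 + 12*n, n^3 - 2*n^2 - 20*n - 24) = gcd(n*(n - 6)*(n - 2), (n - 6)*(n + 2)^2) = n - 6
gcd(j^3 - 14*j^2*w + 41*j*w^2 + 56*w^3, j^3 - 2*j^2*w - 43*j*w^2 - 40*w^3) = -j^2 + 7*j*w + 8*w^2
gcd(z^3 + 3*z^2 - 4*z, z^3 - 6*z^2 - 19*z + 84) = z + 4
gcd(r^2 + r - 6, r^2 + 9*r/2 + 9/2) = r + 3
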